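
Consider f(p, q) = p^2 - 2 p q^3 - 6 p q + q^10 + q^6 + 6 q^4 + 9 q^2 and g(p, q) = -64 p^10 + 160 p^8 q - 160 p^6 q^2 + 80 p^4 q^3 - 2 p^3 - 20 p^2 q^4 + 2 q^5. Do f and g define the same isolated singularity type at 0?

No.

The Hessian of f at 0 is [[2, -6], [-6, 18]] with rank 1, so corank 1. A Groebner basis of the Jacobian ideal J(f) in C{p,q} is {p^3 - 9*p^2*q + 27*p*q^2 - 27*p + 81*q, -p + q^3 + 3*q}; counting standard monomials gives mu = 9. Corank 1: A-series; mu = 9 gives A_9. The Hessian of g at 0 is [[0, 0], [0, 0]] with rank 0, so corank 2. A Groebner basis of the Jacobian ideal J(g) in C{p,q} is {q^4, p^2}; counting standard monomials gives mu = 8. Corank 2; j^3 = -2*p^3 is a perfect cube, so E-series; the 5-jet and mu = 8 give E_8. f is A_9 but g is E_8, hence not right-equivalent.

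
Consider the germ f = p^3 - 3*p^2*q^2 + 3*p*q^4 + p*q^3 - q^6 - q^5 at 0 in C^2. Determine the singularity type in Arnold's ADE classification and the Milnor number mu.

The Hessian of f at 0 is [[0, 0], [0, 0]] with rank 0, so corank 2. A Groebner basis of the Jacobian ideal J(f) in C{p,q} is {-p^2 + q^4 - q^3/3, p^3, p^2*q + p^2/3 + q^3/9, -p^2 + p*q^2 - q^3/3}; counting standard monomials gives mu = 7. Corank 2; j^3 = p^3 is a perfect cube, so E-series; the 4-jet and mu = 7 give E_7.

Type E_7, Milnor number mu = 7.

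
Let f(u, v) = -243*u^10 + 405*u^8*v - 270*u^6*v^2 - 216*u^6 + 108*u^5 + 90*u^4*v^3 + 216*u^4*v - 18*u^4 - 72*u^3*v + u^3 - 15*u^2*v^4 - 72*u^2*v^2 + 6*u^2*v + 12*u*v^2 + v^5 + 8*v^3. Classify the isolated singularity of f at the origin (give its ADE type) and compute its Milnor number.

Type E_{8}, Milnor number mu = 8.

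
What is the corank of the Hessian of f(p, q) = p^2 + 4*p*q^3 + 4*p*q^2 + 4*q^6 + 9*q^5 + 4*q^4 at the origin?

1

Hessian at 0 has rank 1.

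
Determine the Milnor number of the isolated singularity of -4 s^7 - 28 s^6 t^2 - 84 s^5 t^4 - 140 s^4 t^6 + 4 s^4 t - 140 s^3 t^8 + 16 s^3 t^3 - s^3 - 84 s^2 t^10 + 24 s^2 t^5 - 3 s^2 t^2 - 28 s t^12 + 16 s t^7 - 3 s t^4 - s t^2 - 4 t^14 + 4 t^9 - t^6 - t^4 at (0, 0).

4

The Hessian of f at 0 has rank 0. Corank 2; j^3 = -s*(s^2 + t^2) splits into three distinct lines over C (the quadratic factor has nonzero discriminant), so D_4.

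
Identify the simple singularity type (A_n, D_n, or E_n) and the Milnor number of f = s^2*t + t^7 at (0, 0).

The Hessian of f at 0 has rank 0. Corank 2; j^3 = s^2*t has shape L^2 M (L != M), so D-series; mu = 8 gives D_8.

Type D_8, Milnor number mu = 8.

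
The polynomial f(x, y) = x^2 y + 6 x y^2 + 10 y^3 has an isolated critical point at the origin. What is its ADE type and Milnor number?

The Hessian of f at 0 is [[0, 0], [0, 0]] with rank 0, so corank 2. A Groebner basis of the Jacobian ideal J(f) in C{x,y} is {y^3, x^2 - 6*y^2, x*y + 3*y^2}; counting standard monomials gives mu = 4. Corank 2; j^3 = y*(x^2 + 6*x*y + 10*y^2) splits into three distinct lines over C (the quadratic factor has nonzero discriminant), so D_4.

Type D4, Milnor number mu = 4.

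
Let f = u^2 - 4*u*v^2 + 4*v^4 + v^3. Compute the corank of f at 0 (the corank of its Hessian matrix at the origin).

Hessian at 0 has rank 1.

1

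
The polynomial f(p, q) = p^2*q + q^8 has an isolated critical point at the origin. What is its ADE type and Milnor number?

Type D9, Milnor number mu = 9.

The Hessian of f at 0 has rank 0. Corank 2; j^3 = p^2*q has shape L^2 M (L != M), so D-series; mu = 9 gives D_9.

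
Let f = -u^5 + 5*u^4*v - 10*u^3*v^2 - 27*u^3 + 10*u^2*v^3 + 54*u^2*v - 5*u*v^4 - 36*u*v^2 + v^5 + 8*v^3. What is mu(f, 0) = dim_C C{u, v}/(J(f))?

The Hessian of f at 0 has rank 0. Corank 2; j^3 = -(3*u - 2*v)^3 is a perfect cube, so E-series; the 5-jet and mu = 8 give E_8.

8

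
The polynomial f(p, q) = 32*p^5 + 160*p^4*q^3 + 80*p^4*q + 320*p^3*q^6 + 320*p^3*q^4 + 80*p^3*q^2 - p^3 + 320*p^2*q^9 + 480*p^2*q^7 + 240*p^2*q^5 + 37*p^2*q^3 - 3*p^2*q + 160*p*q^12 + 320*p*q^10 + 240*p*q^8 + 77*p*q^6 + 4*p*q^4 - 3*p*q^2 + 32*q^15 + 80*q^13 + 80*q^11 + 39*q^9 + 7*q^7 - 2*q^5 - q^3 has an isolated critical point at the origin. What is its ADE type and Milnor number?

Type E_{8}, Milnor number mu = 8.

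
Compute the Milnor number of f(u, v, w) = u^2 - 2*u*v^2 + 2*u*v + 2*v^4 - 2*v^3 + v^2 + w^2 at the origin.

3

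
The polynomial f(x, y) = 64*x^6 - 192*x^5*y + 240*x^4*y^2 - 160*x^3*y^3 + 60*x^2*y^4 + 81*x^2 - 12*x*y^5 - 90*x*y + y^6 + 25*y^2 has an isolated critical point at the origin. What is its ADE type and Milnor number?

Type A_5, Milnor number mu = 5.

The Hessian of f at 0 has rank 1. Corank 1: A-series; mu = 5 gives A_5.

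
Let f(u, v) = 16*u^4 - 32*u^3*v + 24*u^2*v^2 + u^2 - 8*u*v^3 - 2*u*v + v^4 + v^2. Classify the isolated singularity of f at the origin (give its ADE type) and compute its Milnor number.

Type A_{3}, Milnor number mu = 3.

The Hessian of f at 0 has rank 1. Corank 1: A-series; mu = 3 gives A_3.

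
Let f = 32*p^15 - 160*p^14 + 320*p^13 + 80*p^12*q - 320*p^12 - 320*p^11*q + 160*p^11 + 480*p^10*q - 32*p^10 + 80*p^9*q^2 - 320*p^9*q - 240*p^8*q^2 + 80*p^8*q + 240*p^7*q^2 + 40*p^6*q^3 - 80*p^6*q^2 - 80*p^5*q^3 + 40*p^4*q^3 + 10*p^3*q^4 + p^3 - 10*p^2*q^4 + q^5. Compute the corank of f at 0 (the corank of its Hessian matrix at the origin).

The Hessian at 0 is [[0, 0], [0, 0]] of rank 0; hence corank 2.

2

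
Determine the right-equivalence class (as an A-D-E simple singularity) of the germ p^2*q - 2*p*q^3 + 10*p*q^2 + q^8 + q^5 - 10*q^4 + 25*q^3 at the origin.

D9

The Hessian of f at 0 has rank 0. Corank 2; j^3 = q*(p + 5*q)^2 has shape L^2 M (L != M), so D-series; mu = 9 gives D_9.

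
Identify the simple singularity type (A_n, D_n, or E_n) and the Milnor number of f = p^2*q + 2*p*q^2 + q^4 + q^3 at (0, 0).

Type D_5, Milnor number mu = 5.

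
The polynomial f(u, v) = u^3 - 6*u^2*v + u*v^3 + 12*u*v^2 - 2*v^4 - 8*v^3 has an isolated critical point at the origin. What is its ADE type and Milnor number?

The Hessian of f at 0 is [[0, 0], [0, 0]] with rank 0, so corank 2. A Groebner basis of the Jacobian ideal J(f) in C{u,v} is {u^3 - 6*u^2*v - 48*u^2 + 192*u*v - 192*v^2, 6*u^2 + u*v^2 - 24*u*v + 24*v^2, 3*u^2 - 12*u*v + v^3 + 12*v^2}; counting standard monomials gives mu = 7. Corank 2; j^3 = (u - 2*v)^3 is a perfect cube, so E-series; the 4-jet and mu = 7 give E_7.

Type E7, Milnor number mu = 7.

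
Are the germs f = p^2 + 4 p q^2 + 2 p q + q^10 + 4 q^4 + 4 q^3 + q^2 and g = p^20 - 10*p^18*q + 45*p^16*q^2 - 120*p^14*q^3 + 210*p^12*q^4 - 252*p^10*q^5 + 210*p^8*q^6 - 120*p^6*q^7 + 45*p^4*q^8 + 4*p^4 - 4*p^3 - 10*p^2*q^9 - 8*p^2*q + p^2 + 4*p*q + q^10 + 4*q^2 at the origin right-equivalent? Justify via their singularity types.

The Hessian of f at 0 has rank 1. Corank 1: A-series; mu = 9 gives A_9. The Hessian of g at 0 has rank 1. Corank 1: A-series; mu = 9 gives A_9. Both have type A_9, hence right-equivalent.

Yes.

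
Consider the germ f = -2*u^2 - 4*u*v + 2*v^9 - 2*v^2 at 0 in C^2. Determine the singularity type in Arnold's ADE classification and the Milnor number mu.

Type A_8, Milnor number mu = 8.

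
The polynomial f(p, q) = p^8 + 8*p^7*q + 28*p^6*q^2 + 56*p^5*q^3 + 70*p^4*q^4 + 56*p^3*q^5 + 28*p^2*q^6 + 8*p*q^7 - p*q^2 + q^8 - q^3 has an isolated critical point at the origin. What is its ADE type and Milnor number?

The Hessian of f at 0 has rank 0. Corank 2; j^3 = -q^2*(p + q) has shape L^2 M (L != M), so D-series; mu = 9 gives D_9.

Type D_{9}, Milnor number mu = 9.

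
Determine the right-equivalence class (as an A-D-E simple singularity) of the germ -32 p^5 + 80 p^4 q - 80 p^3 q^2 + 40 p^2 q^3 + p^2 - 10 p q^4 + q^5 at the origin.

The Hessian of f at 0 has rank 1. Corank 1: A-series; mu = 4 gives A_4.

A_{4}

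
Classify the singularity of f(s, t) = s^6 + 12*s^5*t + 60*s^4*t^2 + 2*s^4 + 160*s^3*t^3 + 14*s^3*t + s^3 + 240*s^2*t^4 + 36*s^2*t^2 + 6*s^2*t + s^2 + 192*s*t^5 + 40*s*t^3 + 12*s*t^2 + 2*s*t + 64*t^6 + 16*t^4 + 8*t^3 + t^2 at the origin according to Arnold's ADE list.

A_{2}

The Hessian of f at 0 has rank 1. Corank 1: A-series; mu = 2 gives A_2.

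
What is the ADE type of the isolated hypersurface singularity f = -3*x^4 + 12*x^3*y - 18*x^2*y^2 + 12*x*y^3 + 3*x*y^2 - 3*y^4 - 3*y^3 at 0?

The Hessian of f at 0 has rank 0. Corank 2; j^3 = 3*y^2*(x - y) has shape L^2 M (L != M), so D-series; mu = 5 gives D_5.

D_{5}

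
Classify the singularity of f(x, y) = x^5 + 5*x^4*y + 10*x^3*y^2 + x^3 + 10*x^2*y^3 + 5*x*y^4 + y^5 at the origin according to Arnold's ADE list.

The Hessian of f at 0 has rank 0. Corank 2; j^3 = x^3 is a perfect cube, so E-series; the 5-jet and mu = 8 give E_8.

E_8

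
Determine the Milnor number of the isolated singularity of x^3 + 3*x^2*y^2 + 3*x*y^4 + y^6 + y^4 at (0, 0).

The Hessian of f at 0 has rank 0. Corank 2; j^3 = x^3 is a perfect cube, so E-series; the 4-jet and mu = 6 give E_6.

6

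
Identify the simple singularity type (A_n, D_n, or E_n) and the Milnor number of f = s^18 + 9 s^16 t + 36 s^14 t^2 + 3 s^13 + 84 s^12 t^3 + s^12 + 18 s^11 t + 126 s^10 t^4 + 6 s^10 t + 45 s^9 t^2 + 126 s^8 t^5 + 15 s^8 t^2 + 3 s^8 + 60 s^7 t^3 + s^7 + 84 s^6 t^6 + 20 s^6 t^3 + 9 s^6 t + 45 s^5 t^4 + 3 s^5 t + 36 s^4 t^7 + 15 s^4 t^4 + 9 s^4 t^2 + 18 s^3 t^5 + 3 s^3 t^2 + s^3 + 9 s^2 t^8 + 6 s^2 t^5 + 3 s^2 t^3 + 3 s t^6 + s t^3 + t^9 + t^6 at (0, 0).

Type E_{7}, Milnor number mu = 7.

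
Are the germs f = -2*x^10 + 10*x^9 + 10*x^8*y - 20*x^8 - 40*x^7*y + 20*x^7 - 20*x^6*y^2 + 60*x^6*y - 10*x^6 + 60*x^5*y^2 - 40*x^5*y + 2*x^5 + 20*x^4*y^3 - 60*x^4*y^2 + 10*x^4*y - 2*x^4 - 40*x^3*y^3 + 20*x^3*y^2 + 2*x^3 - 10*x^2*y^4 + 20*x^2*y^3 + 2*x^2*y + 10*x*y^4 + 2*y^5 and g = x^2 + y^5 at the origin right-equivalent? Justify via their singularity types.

No.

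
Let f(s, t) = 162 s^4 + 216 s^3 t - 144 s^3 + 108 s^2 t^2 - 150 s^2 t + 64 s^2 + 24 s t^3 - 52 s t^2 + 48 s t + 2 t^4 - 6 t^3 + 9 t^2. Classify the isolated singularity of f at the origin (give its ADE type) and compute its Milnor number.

Type A_3, Milnor number mu = 3.

The Hessian of f at 0 is [[128, 48], [48, 18]] with rank 1, so corank 1. A Groebner basis of the Jacobian ideal J(f) in C{s,t} is {s^2 - 72*s - 27*t, s*t + 192*s + 72*t, -512*s + t^2 - 192*t}; counting standard monomials gives mu = 3. Corank 1: A-series; mu = 3 gives A_3.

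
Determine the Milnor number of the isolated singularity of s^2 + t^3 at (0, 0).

2

The Hessian of f at 0 has rank 1. Corank 1: A-series; mu = 2 gives A_2.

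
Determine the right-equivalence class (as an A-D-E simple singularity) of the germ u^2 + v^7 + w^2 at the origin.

A6

The Hessian of f at 0 is [[2, 0, 0], [0, 0, 0], [0, 0, 2]] with rank 2, so corank 1. A Groebner basis of the Jacobian ideal J(f) in C{u,v,w} is {v^6, u, w}; counting standard monomials gives mu = 6. Corank 1: A-series; mu = 6 gives A_6.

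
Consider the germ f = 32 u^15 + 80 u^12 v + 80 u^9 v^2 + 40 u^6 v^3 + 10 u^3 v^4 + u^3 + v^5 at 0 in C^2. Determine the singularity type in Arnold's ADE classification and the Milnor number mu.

Type E8, Milnor number mu = 8.

The Hessian of f at 0 has rank 0. Corank 2; j^3 = u^3 is a perfect cube, so E-series; the 5-jet and mu = 8 give E_8.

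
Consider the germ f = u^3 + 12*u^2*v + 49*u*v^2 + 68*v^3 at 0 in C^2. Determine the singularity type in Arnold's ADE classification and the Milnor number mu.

Type D4, Milnor number mu = 4.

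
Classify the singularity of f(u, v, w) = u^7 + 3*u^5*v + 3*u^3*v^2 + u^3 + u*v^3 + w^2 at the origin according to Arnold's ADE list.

E_7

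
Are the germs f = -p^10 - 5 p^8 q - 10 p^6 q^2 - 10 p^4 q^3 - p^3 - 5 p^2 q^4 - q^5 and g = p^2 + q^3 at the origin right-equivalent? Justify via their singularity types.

The Hessian of f at 0 has rank 0. Corank 2; j^3 = -p^3 is a perfect cube, so E-series; the 5-jet and mu = 8 give E_8. The Hessian of g at 0 has rank 1. Corank 1: A-series; mu = 2 gives A_2. f is E_8 but g is A_2, hence not right-equivalent.

No.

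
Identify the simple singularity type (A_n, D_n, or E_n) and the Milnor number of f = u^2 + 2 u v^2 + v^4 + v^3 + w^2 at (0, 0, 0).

The Hessian of f at 0 has rank 2. Corank 1: A-series; mu = 2 gives A_2.

Type A2, Milnor number mu = 2.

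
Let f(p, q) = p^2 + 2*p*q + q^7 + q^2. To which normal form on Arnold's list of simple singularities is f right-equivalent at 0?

A_{6}

The Hessian of f at 0 is [[2, 2], [2, 2]] with rank 1, so corank 1. A Groebner basis of the Jacobian ideal J(f) in C{p,q} is {q^6, p + q}; counting standard monomials gives mu = 6. Corank 1: A-series; mu = 6 gives A_6.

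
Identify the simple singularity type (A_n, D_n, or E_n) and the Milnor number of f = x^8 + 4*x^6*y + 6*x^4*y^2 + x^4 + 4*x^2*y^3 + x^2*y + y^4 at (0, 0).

Type D_5, Milnor number mu = 5.

The Hessian of f at 0 has rank 0. Corank 2; j^3 = x^2*y has shape L^2 M (L != M), so D-series; mu = 5 gives D_5.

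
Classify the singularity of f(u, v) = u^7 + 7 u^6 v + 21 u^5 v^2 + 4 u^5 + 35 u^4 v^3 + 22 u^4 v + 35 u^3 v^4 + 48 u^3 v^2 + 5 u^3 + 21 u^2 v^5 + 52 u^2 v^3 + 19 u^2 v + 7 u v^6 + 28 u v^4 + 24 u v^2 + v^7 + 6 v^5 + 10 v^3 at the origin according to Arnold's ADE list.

The Hessian of f at 0 has rank 0. Corank 2; j^3 = (u + v)*(5*u^2 + 14*u*v + 10*v^2) splits into three distinct lines over C (the quadratic factor has nonzero discriminant), so D_4.

D_4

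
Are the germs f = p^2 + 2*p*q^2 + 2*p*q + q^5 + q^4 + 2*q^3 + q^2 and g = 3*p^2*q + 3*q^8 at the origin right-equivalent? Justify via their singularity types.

The Hessian of f at 0 has rank 1. Corank 1: A-series; mu = 4 gives A_4. The Hessian of g at 0 has rank 0. Corank 2; j^3 = 3*p^2*q has shape L^2 M (L != M), so D-series; mu = 9 gives D_9. f is A_4 but g is D_9, hence not right-equivalent.

No.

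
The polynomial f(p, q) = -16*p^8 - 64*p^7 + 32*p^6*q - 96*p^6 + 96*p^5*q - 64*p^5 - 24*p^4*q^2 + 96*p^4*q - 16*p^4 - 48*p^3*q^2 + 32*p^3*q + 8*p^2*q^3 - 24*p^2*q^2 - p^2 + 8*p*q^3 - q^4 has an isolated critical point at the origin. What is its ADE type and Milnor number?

Type A_{3}, Milnor number mu = 3.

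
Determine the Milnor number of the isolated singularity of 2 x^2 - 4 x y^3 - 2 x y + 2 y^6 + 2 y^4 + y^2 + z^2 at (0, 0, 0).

1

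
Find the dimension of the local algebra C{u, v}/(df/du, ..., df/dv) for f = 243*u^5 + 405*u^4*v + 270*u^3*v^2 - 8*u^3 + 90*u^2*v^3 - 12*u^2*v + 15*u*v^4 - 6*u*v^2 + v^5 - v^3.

8

The Hessian of f at 0 has rank 0. Corank 2; j^3 = -(2*u + v)^3 is a perfect cube, so E-series; the 5-jet and mu = 8 give E_8.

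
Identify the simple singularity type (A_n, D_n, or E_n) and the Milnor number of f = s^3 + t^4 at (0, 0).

Type E_6, Milnor number mu = 6.

The Hessian of f at 0 is [[0, 0], [0, 0]] with rank 0, so corank 2. A Groebner basis of the Jacobian ideal J(f) in C{s,t} is {t^3, s^2}; counting standard monomials gives mu = 6. Corank 2; j^3 = s^3 is a perfect cube, so E-series; the 4-jet and mu = 6 give E_6.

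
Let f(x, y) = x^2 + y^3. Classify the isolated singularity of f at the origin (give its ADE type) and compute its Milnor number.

Type A2, Milnor number mu = 2.

The Hessian of f at 0 is [[2, 0], [0, 0]] with rank 1, so corank 1. A Groebner basis of the Jacobian ideal J(f) in C{x,y} is {y^2, x}; counting standard monomials gives mu = 2. Corank 1: A-series; mu = 2 gives A_2.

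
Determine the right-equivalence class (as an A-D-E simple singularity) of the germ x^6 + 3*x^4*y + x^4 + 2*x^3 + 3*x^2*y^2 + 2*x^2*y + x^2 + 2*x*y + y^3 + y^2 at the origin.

The Hessian of f at 0 has rank 1. Corank 1: A-series; mu = 2 gives A_2.

A2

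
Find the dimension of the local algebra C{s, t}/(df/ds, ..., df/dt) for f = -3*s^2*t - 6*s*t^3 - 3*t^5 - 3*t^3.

4

The Hessian of f at 0 has rank 0. Corank 2; j^3 = -3*t*(s^2 + t^2) splits into three distinct lines over C (the quadratic factor has nonzero discriminant), so D_4.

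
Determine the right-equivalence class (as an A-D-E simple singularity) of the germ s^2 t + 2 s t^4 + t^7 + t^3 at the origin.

D_4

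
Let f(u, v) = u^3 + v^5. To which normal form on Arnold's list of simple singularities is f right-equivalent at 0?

The Hessian of f at 0 has rank 0. Corank 2; j^3 = u^3 is a perfect cube, so E-series; the 5-jet and mu = 8 give E_8.

E8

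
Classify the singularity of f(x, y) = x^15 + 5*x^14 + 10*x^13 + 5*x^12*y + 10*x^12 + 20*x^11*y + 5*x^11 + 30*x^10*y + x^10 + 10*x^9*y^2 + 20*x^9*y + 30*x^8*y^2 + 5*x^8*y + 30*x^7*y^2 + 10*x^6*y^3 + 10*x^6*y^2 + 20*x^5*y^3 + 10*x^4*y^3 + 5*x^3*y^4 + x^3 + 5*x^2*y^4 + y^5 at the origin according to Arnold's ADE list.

The Hessian of f at 0 has rank 0. Corank 2; j^3 = x^3 is a perfect cube, so E-series; the 5-jet and mu = 8 give E_8.

E_8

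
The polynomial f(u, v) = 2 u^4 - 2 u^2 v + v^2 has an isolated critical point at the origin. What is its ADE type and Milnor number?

Type A_{3}, Milnor number mu = 3.

The Hessian of f at 0 has rank 1. Corank 1: A-series; mu = 3 gives A_3.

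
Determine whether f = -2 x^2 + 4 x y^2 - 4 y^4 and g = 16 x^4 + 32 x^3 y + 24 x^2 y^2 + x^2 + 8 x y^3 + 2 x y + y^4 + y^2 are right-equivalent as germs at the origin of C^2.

Yes.

The Hessian of f at 0 has rank 1. Corank 1: A-series; mu = 3 gives A_3. The Hessian of g at 0 has rank 1. Corank 1: A-series; mu = 3 gives A_3. Both have type A_3, hence right-equivalent.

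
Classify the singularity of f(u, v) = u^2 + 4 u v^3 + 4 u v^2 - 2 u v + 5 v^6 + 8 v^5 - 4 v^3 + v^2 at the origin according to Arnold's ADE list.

The Hessian of f at 0 has rank 1. Corank 1: A-series; mu = 5 gives A_5.

A_{5}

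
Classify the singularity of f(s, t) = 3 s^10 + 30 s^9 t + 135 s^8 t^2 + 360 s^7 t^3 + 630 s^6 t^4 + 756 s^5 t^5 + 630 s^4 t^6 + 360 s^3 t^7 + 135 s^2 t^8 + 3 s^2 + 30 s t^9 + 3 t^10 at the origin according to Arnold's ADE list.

A_9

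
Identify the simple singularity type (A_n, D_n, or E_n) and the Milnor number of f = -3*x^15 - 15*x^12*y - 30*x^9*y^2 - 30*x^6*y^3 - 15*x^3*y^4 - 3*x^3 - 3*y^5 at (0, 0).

The Hessian of f at 0 is [[0, 0], [0, 0]] with rank 0, so corank 2. A Groebner basis of the Jacobian ideal J(f) in C{x,y} is {y^4, x^2}; counting standard monomials gives mu = 8. Corank 2; j^3 = -3*x^3 is a perfect cube, so E-series; the 5-jet and mu = 8 give E_8.

Type E_8, Milnor number mu = 8.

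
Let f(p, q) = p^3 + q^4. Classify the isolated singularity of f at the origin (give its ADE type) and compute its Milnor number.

The Hessian of f at 0 is [[0, 0], [0, 0]] with rank 0, so corank 2. A Groebner basis of the Jacobian ideal J(f) in C{p,q} is {q^3, p^2}; counting standard monomials gives mu = 6. Corank 2; j^3 = p^3 is a perfect cube, so E-series; the 4-jet and mu = 6 give E_6.

Type E_6, Milnor number mu = 6.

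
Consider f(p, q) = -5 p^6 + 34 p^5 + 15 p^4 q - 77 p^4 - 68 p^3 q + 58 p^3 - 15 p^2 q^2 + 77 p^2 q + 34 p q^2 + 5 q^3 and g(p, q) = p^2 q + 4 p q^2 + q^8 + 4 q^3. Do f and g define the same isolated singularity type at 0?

No.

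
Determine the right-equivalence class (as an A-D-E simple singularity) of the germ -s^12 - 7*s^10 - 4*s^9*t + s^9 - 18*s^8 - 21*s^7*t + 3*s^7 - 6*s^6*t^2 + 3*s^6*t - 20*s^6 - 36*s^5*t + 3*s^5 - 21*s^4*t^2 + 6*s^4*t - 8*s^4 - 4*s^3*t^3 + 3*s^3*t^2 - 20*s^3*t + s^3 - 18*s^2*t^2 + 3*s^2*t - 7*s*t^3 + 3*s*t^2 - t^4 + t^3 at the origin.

The Hessian of f at 0 is [[0, 0], [0, 0]] with rank 0, so corank 2. A Groebner basis of the Jacobian ideal J(f) in C{s,t} is {3*s^2/4 + 3*s*t/2 + t^4 + t^3/4 + 3*t^2/4, s^3 - 9*s^2/4 - 9*s*t/2 + t^3/4 - 9*t^2/4, s^2*t + 7*s^2/4 + 7*s*t/2 - 5*t^3/12 + 7*t^2/4, -s^2 + s*t^2 - 2*s*t + 2*t^3/3 - t^2}; counting standard monomials gives mu = 7. Corank 2; j^3 = (s + t)^3 is a perfect cube, so E-series; the 4-jet and mu = 7 give E_7.

E_7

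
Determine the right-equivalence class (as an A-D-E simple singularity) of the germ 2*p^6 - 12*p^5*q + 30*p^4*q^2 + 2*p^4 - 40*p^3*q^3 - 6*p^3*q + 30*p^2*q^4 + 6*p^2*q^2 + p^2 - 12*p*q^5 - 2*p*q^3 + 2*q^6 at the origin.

The Hessian of f at 0 has rank 1. Corank 1: A-series; mu = 5 gives A_5.

A_{5}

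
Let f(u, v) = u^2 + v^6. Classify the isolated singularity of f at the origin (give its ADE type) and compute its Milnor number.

The Hessian of f at 0 has rank 1. Corank 1: A-series; mu = 5 gives A_5.

Type A_5, Milnor number mu = 5.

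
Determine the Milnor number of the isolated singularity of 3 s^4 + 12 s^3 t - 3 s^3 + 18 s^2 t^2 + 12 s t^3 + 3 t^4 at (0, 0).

6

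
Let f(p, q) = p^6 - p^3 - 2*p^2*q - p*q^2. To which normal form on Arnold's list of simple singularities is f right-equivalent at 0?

The Hessian of f at 0 has rank 0. Corank 2; j^3 = -p*(p + q)^2 has shape L^2 M (L != M), so D-series; mu = 7 gives D_7.

D_7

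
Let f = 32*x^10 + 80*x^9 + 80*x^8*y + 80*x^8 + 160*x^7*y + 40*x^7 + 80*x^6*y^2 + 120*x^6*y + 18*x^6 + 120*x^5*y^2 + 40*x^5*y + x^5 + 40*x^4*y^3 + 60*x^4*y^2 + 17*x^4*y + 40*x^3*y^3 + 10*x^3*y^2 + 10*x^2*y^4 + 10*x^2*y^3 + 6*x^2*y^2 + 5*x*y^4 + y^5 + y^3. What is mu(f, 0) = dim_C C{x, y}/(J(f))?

The Hessian of f at 0 has rank 0. Corank 2; j^3 = y^3 is a perfect cube, so E-series; the 5-jet and mu = 8 give E_8.

8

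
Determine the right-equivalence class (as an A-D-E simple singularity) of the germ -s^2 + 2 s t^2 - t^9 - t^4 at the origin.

The Hessian of f at 0 is [[-2, 0], [0, 0]] with rank 1, so corank 1. A Groebner basis of the Jacobian ideal J(f) in C{s,t} is {s^4, -s + t^2}; counting standard monomials gives mu = 8. Corank 1: A-series; mu = 8 gives A_8.

A8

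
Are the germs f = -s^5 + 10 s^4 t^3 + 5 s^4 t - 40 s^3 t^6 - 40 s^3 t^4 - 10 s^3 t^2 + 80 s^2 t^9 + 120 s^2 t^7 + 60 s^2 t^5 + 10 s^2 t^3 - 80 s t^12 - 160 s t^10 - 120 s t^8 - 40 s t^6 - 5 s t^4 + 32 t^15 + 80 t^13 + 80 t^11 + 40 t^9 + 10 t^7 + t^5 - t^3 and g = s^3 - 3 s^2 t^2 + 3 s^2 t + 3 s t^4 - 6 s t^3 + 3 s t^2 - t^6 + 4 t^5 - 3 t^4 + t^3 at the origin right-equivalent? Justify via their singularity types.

The Hessian of f at 0 has rank 0. Corank 2; j^3 = -t^3 is a perfect cube, so E-series; the 5-jet and mu = 8 give E_8. The Hessian of g at 0 has rank 0. Corank 2; j^3 = (s + t)^3 is a perfect cube, so E-series; the 5-jet and mu = 8 give E_8. Both have type E_8, hence right-equivalent.

Yes.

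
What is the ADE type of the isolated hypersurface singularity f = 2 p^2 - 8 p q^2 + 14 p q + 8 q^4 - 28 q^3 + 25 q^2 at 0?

The Hessian of f at 0 has rank 2. Corank 0: nondegenerate Morse point, so A_1.

A_1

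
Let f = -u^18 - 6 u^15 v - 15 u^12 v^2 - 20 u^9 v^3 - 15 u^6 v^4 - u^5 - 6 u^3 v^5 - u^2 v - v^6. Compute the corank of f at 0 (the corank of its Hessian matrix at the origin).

2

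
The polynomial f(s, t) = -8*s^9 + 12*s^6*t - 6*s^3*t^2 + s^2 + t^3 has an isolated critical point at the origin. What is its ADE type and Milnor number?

The Hessian of f at 0 has rank 1. Corank 1: A-series; mu = 2 gives A_2.

Type A2, Milnor number mu = 2.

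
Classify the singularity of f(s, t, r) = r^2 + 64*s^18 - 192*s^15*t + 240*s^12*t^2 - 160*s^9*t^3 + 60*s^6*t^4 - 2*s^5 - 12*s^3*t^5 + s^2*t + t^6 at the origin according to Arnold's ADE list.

The Hessian of f at 0 has rank 1. Corank 2; j^3 = s^2*t has shape L^2 M (L != M), so D-series; mu = 7 gives D_7.

D7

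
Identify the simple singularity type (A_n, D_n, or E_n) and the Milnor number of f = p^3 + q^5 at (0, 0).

Type E_{8}, Milnor number mu = 8.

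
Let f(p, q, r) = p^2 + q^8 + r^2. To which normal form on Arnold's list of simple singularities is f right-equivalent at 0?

A_{7}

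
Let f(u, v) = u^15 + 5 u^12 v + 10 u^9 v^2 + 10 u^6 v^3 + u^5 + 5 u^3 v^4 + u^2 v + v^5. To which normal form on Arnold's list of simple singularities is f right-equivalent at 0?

The Hessian of f at 0 is [[0, 0], [0, 0]] with rank 0, so corank 2. A Groebner basis of the Jacobian ideal J(f) in C{u,v} is {u^2/5 + v^4, u^3, u*v}; counting standard monomials gives mu = 6. Corank 2; j^3 = u^2*v has shape L^2 M (L != M), so D-series; mu = 6 gives D_6.

D_{6}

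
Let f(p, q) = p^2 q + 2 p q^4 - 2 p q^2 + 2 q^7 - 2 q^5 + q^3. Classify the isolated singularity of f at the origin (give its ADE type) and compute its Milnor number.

The Hessian of f at 0 has rank 0. Corank 2; j^3 = q*(p - q)^2 has shape L^2 M (L != M), so D-series; mu = 8 gives D_8.

Type D_8, Milnor number mu = 8.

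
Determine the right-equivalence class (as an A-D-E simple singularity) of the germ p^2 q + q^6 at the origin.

D7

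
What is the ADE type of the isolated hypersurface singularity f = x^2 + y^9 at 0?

A_8

The Hessian of f at 0 is [[2, 0], [0, 0]] with rank 1, so corank 1. A Groebner basis of the Jacobian ideal J(f) in C{x,y} is {y^8, x}; counting standard monomials gives mu = 8. Corank 1: A-series; mu = 8 gives A_8.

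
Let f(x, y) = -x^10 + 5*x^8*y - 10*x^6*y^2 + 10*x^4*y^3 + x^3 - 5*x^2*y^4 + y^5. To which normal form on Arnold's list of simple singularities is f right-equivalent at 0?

E_8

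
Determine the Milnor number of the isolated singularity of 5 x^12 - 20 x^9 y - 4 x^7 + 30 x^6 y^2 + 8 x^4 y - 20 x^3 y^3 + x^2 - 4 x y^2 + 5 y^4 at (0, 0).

3

The Hessian of f at 0 has rank 1. Corank 1: A-series; mu = 3 gives A_3.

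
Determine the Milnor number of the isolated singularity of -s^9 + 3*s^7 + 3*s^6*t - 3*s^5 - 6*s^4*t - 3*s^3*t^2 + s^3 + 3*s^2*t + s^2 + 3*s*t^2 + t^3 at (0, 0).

The Hessian of f at 0 has rank 1. Corank 1: A-series; mu = 2 gives A_2.

2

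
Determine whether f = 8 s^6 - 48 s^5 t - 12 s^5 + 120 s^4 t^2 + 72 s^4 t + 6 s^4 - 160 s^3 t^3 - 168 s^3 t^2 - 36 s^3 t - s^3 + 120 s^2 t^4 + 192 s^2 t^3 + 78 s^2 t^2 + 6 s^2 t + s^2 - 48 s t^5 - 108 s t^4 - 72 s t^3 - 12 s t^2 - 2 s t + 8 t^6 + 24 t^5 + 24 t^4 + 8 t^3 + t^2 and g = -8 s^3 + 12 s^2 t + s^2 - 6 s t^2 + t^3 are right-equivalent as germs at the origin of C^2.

Yes.

The Hessian of f at 0 is [[2, -2], [-2, 2]] with rank 1, so corank 1. A Groebner basis of the Jacobian ideal J(f) in C{s,t} is {t^2, s - t}; counting standard monomials gives mu = 2. Corank 1: A-series; mu = 2 gives A_2. The Hessian of g at 0 is [[2, 0], [0, 0]] with rank 1, so corank 1. A Groebner basis of the Jacobian ideal J(g) in C{s,t} is {t^2, s}; counting standard monomials gives mu = 2. Corank 1: A-series; mu = 2 gives A_2. Both have type A_2, hence right-equivalent.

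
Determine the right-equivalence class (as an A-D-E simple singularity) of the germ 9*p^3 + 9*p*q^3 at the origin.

E7

The Hessian of f at 0 is [[0, 0], [0, 0]] with rank 0, so corank 2. A Groebner basis of the Jacobian ideal J(f) in C{p,q} is {p^3, p*q^2, 3*p^2 + q^3}; counting standard monomials gives mu = 7. Corank 2; j^3 = 9*p^3 is a perfect cube, so E-series; the 4-jet and mu = 7 give E_7.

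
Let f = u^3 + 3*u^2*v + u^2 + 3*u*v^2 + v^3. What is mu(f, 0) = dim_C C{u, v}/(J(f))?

2

The Hessian of f at 0 has rank 1. Corank 1: A-series; mu = 2 gives A_2.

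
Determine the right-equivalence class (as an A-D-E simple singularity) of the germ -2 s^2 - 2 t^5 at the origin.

The Hessian of f at 0 is [[-4, 0], [0, 0]] with rank 1, so corank 1. A Groebner basis of the Jacobian ideal J(f) in C{s,t} is {t^4, s}; counting standard monomials gives mu = 4. Corank 1: A-series; mu = 4 gives A_4.

A_{4}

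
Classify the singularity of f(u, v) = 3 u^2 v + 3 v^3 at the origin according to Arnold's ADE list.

D_{4}

The Hessian of f at 0 has rank 0. Corank 2; j^3 = 3*v*(u^2 + v^2) splits into three distinct lines over C (the quadratic factor has nonzero discriminant), so D_4.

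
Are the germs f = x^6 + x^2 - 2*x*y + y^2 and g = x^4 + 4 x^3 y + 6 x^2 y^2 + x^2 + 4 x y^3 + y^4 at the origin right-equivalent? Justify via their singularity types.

No.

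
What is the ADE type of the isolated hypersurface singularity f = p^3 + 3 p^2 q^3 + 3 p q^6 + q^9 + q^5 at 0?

E_8

The Hessian of f at 0 has rank 0. Corank 2; j^3 = p^3 is a perfect cube, so E-series; the 5-jet and mu = 8 give E_8.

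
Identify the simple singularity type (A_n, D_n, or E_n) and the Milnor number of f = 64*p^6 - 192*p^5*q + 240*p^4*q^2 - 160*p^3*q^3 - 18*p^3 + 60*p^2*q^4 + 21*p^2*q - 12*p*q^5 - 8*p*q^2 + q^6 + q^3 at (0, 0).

Type D_{7}, Milnor number mu = 7.

The Hessian of f at 0 has rank 0. Corank 2; j^3 = -(2*p - q)*(3*p - q)^2 has shape L^2 M (L != M), so D-series; mu = 7 gives D_7.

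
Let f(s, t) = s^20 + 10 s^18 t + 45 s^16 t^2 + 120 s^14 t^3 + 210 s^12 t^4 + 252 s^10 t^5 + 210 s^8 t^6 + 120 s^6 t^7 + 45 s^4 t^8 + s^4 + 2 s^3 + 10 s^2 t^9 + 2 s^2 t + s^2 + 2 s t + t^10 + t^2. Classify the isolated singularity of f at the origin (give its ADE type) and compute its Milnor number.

The Hessian of f at 0 is [[2, 2], [2, 2]] with rank 1, so corank 1. A Groebner basis of the Jacobian ideal J(f) in C{s,t} is {s*t^4 - 10*s*t^3 + 15*s*t^2 - 7*s*t + s - 4*t^4 + 10*t^3 - 6*t^2 + t, 30*s*t^3 - 54*s*t^2 + 27*s*t - 4*s + t^5 + 10*t^4 - 35*t^3 + 23*t^2 - 4*t, s^2 + s + t}; counting standard monomials gives mu = 9. Corank 1: A-series; mu = 9 gives A_9.

Type A_{9}, Milnor number mu = 9.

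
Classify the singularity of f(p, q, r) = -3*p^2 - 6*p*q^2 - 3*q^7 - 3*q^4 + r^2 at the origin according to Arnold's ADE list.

The Hessian of f at 0 has rank 2. Corank 1: A-series; mu = 6 gives A_6.

A6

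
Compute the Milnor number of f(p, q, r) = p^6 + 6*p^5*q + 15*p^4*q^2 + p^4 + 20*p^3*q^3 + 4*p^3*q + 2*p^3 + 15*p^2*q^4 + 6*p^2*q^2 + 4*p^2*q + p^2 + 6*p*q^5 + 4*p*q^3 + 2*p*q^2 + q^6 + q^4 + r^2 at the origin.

The Hessian of f at 0 has rank 2. Corank 1: A-series; mu = 5 gives A_5.

5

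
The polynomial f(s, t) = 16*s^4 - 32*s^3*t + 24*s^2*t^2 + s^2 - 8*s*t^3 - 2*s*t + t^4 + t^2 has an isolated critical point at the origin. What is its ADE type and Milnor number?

Type A_{3}, Milnor number mu = 3.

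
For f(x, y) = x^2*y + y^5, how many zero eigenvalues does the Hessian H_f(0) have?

2

The Hessian at 0 is [[0, 0], [0, 0]] of rank 0; hence corank 2.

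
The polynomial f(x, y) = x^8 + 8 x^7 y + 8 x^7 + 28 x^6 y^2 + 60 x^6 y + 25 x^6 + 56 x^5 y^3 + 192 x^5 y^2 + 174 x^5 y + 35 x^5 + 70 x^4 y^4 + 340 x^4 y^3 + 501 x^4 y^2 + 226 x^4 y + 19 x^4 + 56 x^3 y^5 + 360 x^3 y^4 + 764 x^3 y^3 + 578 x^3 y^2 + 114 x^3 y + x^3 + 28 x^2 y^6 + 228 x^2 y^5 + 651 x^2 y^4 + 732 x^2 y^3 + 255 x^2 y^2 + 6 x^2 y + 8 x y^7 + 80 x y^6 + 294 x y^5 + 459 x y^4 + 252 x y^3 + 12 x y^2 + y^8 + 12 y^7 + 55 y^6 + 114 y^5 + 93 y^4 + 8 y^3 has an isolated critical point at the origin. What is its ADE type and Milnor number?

The Hessian of f at 0 is [[0, 0], [0, 0]] with rank 0, so corank 2. A Groebner basis of the Jacobian ideal J(f) in C{x,y} is {x^3 - 18*x^2 - 72*x*y - 72*y^2, x^2*y + 10*x^2 + 40*x*y + 40*y^2, -11*x^2/2 + x*y^2 - 22*x*y - 22*y^2, 3*x^2 + 12*x*y + y^3 + 12*y^2}; counting standard monomials gives mu = 6. Corank 2; j^3 = (x + 2*y)^3 is a perfect cube, so E-series; the 4-jet and mu = 6 give E_6.

Type E_6, Milnor number mu = 6.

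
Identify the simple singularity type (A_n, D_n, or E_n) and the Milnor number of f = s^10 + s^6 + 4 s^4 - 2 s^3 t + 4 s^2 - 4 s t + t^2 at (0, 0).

The Hessian of f at 0 has rank 1. Corank 1: A-series; mu = 9 gives A_9.

Type A_9, Milnor number mu = 9.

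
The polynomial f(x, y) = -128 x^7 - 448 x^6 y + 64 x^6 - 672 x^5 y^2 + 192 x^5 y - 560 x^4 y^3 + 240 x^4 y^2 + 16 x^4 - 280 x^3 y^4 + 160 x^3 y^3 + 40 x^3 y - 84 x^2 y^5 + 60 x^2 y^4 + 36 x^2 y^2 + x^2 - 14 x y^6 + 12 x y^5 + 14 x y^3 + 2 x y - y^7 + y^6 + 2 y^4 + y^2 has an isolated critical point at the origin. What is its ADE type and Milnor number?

The Hessian of f at 0 has rank 1. Corank 1: A-series; mu = 6 gives A_6.

Type A_6, Milnor number mu = 6.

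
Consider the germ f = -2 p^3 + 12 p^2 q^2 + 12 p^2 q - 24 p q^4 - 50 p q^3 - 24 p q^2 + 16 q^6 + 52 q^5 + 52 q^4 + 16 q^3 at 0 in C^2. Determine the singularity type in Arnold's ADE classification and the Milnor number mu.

The Hessian of f at 0 has rank 0. Corank 2; j^3 = -2*(p - 2*q)^3 is a perfect cube, so E-series; the 4-jet and mu = 7 give E_7.

Type E_7, Milnor number mu = 7.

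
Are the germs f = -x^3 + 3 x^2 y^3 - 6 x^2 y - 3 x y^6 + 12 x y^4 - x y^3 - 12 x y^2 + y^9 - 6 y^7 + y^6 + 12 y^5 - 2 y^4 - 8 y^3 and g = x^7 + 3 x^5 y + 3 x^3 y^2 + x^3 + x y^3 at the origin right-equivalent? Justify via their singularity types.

Yes.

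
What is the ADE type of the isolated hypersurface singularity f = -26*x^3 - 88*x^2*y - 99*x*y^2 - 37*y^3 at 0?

The Hessian of f at 0 has rank 0. Corank 2; j^3 = -(x + y)*(26*x^2 + 62*x*y + 37*y^2) splits into three distinct lines over C (the quadratic factor has nonzero discriminant), so D_4.

D_{4}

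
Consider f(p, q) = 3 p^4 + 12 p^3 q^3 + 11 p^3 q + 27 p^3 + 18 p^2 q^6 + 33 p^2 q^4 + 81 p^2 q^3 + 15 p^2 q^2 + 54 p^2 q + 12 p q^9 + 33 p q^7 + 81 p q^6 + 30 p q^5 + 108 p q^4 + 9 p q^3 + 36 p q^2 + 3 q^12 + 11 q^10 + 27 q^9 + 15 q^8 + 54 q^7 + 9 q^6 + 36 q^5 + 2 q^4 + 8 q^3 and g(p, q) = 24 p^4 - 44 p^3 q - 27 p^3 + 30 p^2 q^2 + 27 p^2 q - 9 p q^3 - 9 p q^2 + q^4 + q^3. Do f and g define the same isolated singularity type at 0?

Yes.

The Hessian of f at 0 has rank 0. Corank 2; j^3 = (3*p + 2*q)^3 is a perfect cube, so E-series; the 4-jet and mu = 7 give E_7. The Hessian of g at 0 has rank 0. Corank 2; j^3 = -(3*p - q)^3 is a perfect cube, so E-series; the 4-jet and mu = 7 give E_7. Both have type E_7, hence right-equivalent.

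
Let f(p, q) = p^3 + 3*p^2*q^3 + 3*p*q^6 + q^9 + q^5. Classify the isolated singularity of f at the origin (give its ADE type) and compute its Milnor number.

The Hessian of f at 0 has rank 0. Corank 2; j^3 = p^3 is a perfect cube, so E-series; the 5-jet and mu = 8 give E_8.

Type E8, Milnor number mu = 8.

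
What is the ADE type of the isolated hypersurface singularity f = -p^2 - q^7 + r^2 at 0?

A6

The Hessian of f at 0 is [[-2, 0, 0], [0, 0, 0], [0, 0, 2]] with rank 2, so corank 1. A Groebner basis of the Jacobian ideal J(f) in C{p,q,r} is {q^6, p, r}; counting standard monomials gives mu = 6. Corank 1: A-series; mu = 6 gives A_6.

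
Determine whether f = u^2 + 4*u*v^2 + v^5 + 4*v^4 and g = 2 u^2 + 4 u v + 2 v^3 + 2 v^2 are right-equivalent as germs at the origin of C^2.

The Hessian of f at 0 has rank 1. Corank 1: A-series; mu = 4 gives A_4. The Hessian of g at 0 has rank 1. Corank 1: A-series; mu = 2 gives A_2. f is A_4 but g is A_2, hence not right-equivalent.

No.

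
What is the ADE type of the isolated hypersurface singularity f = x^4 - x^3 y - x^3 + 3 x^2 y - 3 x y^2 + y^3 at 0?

The Hessian of f at 0 has rank 0. Corank 2; j^3 = -(x - y)^3 is a perfect cube, so E-series; the 4-jet and mu = 7 give E_7.

E_{7}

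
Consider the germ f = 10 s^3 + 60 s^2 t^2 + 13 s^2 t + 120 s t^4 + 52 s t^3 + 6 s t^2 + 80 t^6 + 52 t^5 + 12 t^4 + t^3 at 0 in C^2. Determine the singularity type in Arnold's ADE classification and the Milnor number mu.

The Hessian of f at 0 has rank 0. Corank 2; j^3 = (2*s + t)*(5*s^2 + 4*s*t + t^2) splits into three distinct lines over C (the quadratic factor has nonzero discriminant), so D_4.

Type D_4, Milnor number mu = 4.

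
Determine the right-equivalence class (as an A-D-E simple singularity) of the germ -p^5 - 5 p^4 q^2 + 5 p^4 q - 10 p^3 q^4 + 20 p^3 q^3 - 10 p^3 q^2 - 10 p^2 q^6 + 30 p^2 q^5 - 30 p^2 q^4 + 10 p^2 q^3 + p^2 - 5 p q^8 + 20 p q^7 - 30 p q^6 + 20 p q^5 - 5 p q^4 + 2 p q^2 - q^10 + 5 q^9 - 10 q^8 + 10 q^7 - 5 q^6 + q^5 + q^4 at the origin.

A_4

The Hessian of f at 0 has rank 1. Corank 1: A-series; mu = 4 gives A_4.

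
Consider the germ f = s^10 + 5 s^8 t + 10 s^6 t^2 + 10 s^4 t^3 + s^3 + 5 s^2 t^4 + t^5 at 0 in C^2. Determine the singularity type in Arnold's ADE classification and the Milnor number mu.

The Hessian of f at 0 is [[0, 0], [0, 0]] with rank 0, so corank 2. A Groebner basis of the Jacobian ideal J(f) in C{s,t} is {t^4, s^2}; counting standard monomials gives mu = 8. Corank 2; j^3 = s^3 is a perfect cube, so E-series; the 5-jet and mu = 8 give E_8.

Type E8, Milnor number mu = 8.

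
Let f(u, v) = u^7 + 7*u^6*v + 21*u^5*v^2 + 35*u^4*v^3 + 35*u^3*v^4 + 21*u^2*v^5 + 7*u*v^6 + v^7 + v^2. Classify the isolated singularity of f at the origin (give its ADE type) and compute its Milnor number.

Type A_6, Milnor number mu = 6.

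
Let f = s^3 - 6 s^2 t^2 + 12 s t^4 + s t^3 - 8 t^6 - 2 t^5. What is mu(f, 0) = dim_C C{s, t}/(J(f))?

The Hessian of f at 0 is [[0, 0], [0, 0]] with rank 0, so corank 2. A Groebner basis of the Jacobian ideal J(f) in C{s,t} is {-s^2/4 + t^4 - t^3/12, s^3, s^2*t + s^2/12 + t^3/36, -s^2/2 + s*t^2 - t^3/6}; counting standard monomials gives mu = 7. Corank 2; j^3 = s^3 is a perfect cube, so E-series; the 4-jet and mu = 7 give E_7.

7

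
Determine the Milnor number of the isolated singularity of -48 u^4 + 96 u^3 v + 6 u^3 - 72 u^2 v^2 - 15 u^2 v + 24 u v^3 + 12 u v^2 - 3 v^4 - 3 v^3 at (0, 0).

5

The Hessian of f at 0 has rank 0. Corank 2; j^3 = 3*(u - v)^2*(2*u - v) has shape L^2 M (L != M), so D-series; mu = 5 gives D_5.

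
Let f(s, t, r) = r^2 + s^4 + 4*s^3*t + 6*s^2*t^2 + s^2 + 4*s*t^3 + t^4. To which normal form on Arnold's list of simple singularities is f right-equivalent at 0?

The Hessian of f at 0 has rank 2. Corank 1: A-series; mu = 3 gives A_3.

A3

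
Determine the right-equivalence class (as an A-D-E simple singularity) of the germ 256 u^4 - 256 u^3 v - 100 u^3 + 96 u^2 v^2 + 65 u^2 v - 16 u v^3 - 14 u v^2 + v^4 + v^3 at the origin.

D_5

The Hessian of f at 0 is [[0, 0], [0, 0]] with rank 0, so corank 2. A Groebner basis of the Jacobian ideal J(f) in C{u,v} is {u*v^2 + 125*u*v/16 - 25*v^2/16, 625*u*v/16 + v^3 - 125*v^2/16, u^2 - 9*u*v/20 + v^2/20}; counting standard monomials gives mu = 5. Corank 2; j^3 = -(4*u - v)*(5*u - v)^2 has shape L^2 M (L != M), so D-series; mu = 5 gives D_5.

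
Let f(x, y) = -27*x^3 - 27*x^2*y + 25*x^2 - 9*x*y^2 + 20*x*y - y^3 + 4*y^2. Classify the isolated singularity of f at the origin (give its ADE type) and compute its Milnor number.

Type A2, Milnor number mu = 2.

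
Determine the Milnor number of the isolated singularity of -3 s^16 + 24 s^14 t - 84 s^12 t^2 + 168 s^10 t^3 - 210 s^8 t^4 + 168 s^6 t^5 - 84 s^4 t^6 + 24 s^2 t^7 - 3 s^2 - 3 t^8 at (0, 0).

7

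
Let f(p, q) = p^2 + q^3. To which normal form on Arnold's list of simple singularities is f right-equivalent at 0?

The Hessian of f at 0 is [[2, 0], [0, 0]] with rank 1, so corank 1. A Groebner basis of the Jacobian ideal J(f) in C{p,q} is {q^2, p}; counting standard monomials gives mu = 2. Corank 1: A-series; mu = 2 gives A_2.

A_{2}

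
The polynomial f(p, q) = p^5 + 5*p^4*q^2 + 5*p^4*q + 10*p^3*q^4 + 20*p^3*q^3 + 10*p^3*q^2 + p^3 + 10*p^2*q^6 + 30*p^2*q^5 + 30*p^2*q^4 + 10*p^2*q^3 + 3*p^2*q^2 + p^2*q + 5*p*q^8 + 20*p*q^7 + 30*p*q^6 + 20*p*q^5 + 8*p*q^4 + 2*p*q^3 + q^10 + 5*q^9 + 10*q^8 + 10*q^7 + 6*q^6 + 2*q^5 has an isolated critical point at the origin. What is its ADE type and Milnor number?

The Hessian of f at 0 has rank 0. Corank 2; j^3 = p^2*(p + q) has shape L^2 M (L != M), so D-series; mu = 6 gives D_6.

Type D6, Milnor number mu = 6.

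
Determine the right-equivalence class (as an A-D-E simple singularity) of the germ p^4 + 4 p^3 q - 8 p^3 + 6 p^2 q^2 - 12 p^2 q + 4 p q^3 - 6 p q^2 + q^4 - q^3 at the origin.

The Hessian of f at 0 has rank 0. Corank 2; j^3 = -(2*p + q)^3 is a perfect cube, so E-series; the 4-jet and mu = 6 give E_6.

E_6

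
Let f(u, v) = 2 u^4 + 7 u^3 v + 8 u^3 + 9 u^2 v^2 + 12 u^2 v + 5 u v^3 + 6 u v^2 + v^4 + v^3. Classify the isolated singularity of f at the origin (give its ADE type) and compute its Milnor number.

Type E_{7}, Milnor number mu = 7.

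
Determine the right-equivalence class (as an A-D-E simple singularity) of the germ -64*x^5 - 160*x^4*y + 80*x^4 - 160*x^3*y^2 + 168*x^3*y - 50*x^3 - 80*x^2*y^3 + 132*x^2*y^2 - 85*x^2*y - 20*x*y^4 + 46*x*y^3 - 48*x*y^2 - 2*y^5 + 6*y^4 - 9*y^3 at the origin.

The Hessian of f at 0 has rank 0. Corank 2; j^3 = -(2*x + y)*(5*x + 3*y)^2 has shape L^2 M (L != M), so D-series; mu = 6 gives D_6.

D6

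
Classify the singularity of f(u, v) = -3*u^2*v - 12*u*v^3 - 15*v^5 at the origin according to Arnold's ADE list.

D_{6}

The Hessian of f at 0 is [[0, 0], [0, 0]] with rank 0, so corank 2. A Groebner basis of the Jacobian ideal J(f) in C{u,v} is {u^3, u^2*v, -2*u^2 + u*v^2, u*v/2 + v^3}; counting standard monomials gives mu = 6. Corank 2; j^3 = -3*u^2*v has shape L^2 M (L != M), so D-series; mu = 6 gives D_6.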